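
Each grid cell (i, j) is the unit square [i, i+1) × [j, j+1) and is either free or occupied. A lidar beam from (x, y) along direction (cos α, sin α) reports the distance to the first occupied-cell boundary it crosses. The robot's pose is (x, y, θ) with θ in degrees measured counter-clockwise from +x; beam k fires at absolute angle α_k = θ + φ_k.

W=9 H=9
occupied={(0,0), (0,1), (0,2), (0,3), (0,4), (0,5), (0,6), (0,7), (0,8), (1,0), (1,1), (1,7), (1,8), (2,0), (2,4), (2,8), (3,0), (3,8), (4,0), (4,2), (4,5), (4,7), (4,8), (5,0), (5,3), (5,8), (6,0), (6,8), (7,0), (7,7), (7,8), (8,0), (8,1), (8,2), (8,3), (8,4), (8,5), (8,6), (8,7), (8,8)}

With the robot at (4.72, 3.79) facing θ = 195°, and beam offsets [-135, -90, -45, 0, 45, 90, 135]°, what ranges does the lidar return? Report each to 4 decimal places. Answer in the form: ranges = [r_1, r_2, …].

beam 1: φ=-135°, α=60°
  dir = (cos 60°, sin 60°) = (0.5000, 0.8660); from cell (4,3)
  next x-line at t=0.5600, next y-line at t=0.2425; Δt_x=2.0000, Δt_y=1.1547
    y: enter (4,4) at t=0.2425
    x: enter (5,4) at t=0.5600
    y: enter (5,5) at t=1.3972
    y: enter (5,6) at t=2.5519
    x: enter (6,6) at t=2.5600
    y: enter (6,7) at t=3.7066
    x: enter (7,7) at t=4.5600 ← occupied
  → r_1 = 4.5600
beam 2: φ=-90°, α=105°
  dir = (cos 105°, sin 105°) = (-0.2588, 0.9659); from cell (4,3)
  next x-line at t=2.7819, next y-line at t=0.2174; Δt_x=3.8637, Δt_y=1.0353
    y: enter (4,4) at t=0.2174
    y: enter (4,5) at t=1.2527 ← occupied
  → r_2 = 1.2527
beam 3: φ=-45°, α=150°
  dir = (cos 150°, sin 150°) = (-0.8660, 0.5000); from cell (4,3)
  next x-line at t=0.8314, next y-line at t=0.4200; Δt_x=1.1547, Δt_y=2.0000
    y: enter (4,4) at t=0.4200
    x: enter (3,4) at t=0.8314
    x: enter (2,4) at t=1.9861 ← occupied
  → r_3 = 1.9861
beam 4: φ=0°, α=195°
  dir = (cos 195°, sin 195°) = (-0.9659, -0.2588); from cell (4,3)
  next x-line at t=0.7454, next y-line at t=3.0523; Δt_x=1.0353, Δt_y=3.8637
    x: enter (3,3) at t=0.7454
    x: enter (2,3) at t=1.7807
    x: enter (1,3) at t=2.8160
    y: enter (1,2) at t=3.0523
    x: enter (0,2) at t=3.8512 ← occupied
  → r_4 = 3.8512
beam 5: φ=45°, α=240°
  dir = (cos 240°, sin 240°) = (-0.5000, -0.8660); from cell (4,3)
  next x-line at t=1.4400, next y-line at t=0.9122; Δt_x=2.0000, Δt_y=1.1547
    y: enter (4,2) at t=0.9122 ← occupied
  → r_5 = 0.9122
beam 6: φ=90°, α=285°
  dir = (cos 285°, sin 285°) = (0.2588, -0.9659); from cell (4,3)
  next x-line at t=1.0818, next y-line at t=0.8179; Δt_x=3.8637, Δt_y=1.0353
    y: enter (4,2) at t=0.8179 ← occupied
  → r_6 = 0.8179
beam 7: φ=135°, α=330°
  dir = (cos 330°, sin 330°) = (0.8660, -0.5000); from cell (4,3)
  next x-line at t=0.3233, next y-line at t=1.5800; Δt_x=1.1547, Δt_y=2.0000
    x: enter (5,3) at t=0.3233 ← occupied
  → r_7 = 0.3233

ranges = [4.5600, 1.2527, 1.9861, 3.8512, 0.9122, 0.8179, 0.3233]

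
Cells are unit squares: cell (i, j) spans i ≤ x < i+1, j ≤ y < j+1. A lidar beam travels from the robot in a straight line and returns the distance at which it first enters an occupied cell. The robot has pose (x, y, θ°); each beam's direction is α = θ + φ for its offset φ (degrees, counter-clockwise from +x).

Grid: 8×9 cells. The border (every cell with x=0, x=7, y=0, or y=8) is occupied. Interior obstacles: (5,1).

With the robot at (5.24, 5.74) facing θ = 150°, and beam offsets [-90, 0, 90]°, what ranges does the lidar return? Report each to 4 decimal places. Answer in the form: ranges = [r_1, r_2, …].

ranges = [2.6096, 4.5200, 5.4733]

beam 1: φ=-90°, α=60°
  direction (0.5000, 0.8660); cell (5,5); t to first gridline: x 1.5200, y 0.3002 (then +2.0000 / +1.1547)
    (5,6) via y @ 0.3002
    (5,7) via y @ 1.4549
    (6,7) via x @ 1.5200
    (6,8) via y @ 2.6096  # hit
  → r_1 = 2.6096
beam 2: φ=0°, α=150°
  direction (-0.8660, 0.5000); cell (5,5); t to first gridline: x 0.2771, y 0.5200 (then +1.1547 / +2.0000)
    (4,5) via x @ 0.2771
    (4,6) via y @ 0.5200
    (3,6) via x @ 1.4318
    (3,7) via y @ 2.5200
    (2,7) via x @ 2.5865
    (1,7) via x @ 3.7412
    (1,8) via y @ 4.5200  # hit
  → r_2 = 4.5200
beam 3: φ=90°, α=240°
  direction (-0.5000, -0.8660); cell (5,5); t to first gridline: x 0.4800, y 0.8545 (then +2.0000 / +1.1547)
    (4,5) via x @ 0.4800
    (4,4) via y @ 0.8545
    (4,3) via y @ 2.0092
    (3,3) via x @ 2.4800
    (3,2) via y @ 3.1639
    (3,1) via y @ 4.3186
    (2,1) via x @ 4.4800
    (2,0) via y @ 5.4733  # hit
  → r_3 = 5.4733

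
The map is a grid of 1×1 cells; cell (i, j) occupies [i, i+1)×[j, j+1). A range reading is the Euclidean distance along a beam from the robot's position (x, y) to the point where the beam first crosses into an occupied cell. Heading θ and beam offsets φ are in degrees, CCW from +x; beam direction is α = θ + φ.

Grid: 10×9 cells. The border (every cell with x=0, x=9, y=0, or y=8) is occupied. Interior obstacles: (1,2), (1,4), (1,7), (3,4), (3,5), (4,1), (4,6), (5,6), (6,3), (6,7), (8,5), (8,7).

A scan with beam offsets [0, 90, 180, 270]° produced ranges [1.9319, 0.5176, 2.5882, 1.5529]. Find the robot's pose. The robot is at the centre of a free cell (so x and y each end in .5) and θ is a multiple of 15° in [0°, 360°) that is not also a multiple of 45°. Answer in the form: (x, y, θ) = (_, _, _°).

(x, y, θ) = (7.5, 3.5, 75°)

The pose lattice has 44·16 = 704 candidates. Test each by forward raycasting.
  (8.5, 2.5, 240°): beam 1 = 1.7321 ≠ 1.9319 ✗
  (1.5, 1.5, 330°): beam 1 = 1.0000 ≠ 1.9319 ✗
  (6.5, 5.5, 210°): beam 1 = 2.8868 ≠ 1.9319 ✗
  (1.5, 6.5, 210°): beam 1 = 0.5774 ≠ 1.9319 ✗
  …
  (7.5, 3.5, 75°): r_1=1.9319, r_2=0.5176, r_3=2.5882, r_4=1.5529 — all match ✓
No second candidate reproduces the full scan.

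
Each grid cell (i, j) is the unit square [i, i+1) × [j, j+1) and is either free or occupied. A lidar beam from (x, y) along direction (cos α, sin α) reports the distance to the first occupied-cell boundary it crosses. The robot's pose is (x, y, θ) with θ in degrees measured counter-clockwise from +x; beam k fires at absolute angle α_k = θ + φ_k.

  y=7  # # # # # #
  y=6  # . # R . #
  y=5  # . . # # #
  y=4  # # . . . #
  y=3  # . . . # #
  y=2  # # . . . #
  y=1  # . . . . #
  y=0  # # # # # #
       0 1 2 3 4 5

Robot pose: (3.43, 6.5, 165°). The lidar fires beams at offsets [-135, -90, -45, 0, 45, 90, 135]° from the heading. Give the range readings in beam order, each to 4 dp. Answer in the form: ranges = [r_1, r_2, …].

ranges = [1.0000, 0.5176, 0.5774, 0.4452, 0.4965, 0.5176, 0.5774]

beam 1: φ=-135°, α=30°
  d=(0.8660,0.5000)  start (3,6)  tX=0.6582 tY=1.0000  stride 1/|dx|=1.1547 1/|dy|=2.0000
    cross x-line → (4,6), t=0.6582
    cross y-line → (4,7), t=1.0000 (wall)
  → r_1 = 1.0000
beam 2: φ=-90°, α=75°
  d=(0.2588,0.9659)  start (3,6)  tX=2.2023 tY=0.5176  stride 1/|dx|=3.8637 1/|dy|=1.0353
    cross y-line → (3,7), t=0.5176 (wall)
  → r_2 = 0.5176
beam 3: φ=-45°, α=120°
  d=(-0.5000,0.8660)  start (3,6)  tX=0.8600 tY=0.5774  stride 1/|dx|=2.0000 1/|dy|=1.1547
    cross y-line → (3,7), t=0.5774 (wall)
  → r_3 = 0.5774
beam 4: φ=0°, α=165°
  d=(-0.9659,0.2588)  start (3,6)  tX=0.4452 tY=1.9319  stride 1/|dx|=1.0353 1/|dy|=3.8637
    cross x-line → (2,6), t=0.4452 (wall)
  → r_4 = 0.4452
beam 5: φ=45°, α=210°
  d=(-0.8660,-0.5000)  start (3,6)  tX=0.4965 tY=1.0000  stride 1/|dx|=1.1547 1/|dy|=2.0000
    cross x-line → (2,6), t=0.4965 (wall)
  → r_5 = 0.4965
beam 6: φ=90°, α=255°
  d=(-0.2588,-0.9659)  start (3,6)  tX=1.6614 tY=0.5176  stride 1/|dx|=3.8637 1/|dy|=1.0353
    cross y-line → (3,5), t=0.5176 (wall)
  → r_6 = 0.5176
beam 7: φ=135°, α=300°
  d=(0.5000,-0.8660)  start (3,6)  tX=1.1400 tY=0.5774  stride 1/|dx|=2.0000 1/|dy|=1.1547
    cross y-line → (3,5), t=0.5774 (wall)
  → r_7 = 0.5774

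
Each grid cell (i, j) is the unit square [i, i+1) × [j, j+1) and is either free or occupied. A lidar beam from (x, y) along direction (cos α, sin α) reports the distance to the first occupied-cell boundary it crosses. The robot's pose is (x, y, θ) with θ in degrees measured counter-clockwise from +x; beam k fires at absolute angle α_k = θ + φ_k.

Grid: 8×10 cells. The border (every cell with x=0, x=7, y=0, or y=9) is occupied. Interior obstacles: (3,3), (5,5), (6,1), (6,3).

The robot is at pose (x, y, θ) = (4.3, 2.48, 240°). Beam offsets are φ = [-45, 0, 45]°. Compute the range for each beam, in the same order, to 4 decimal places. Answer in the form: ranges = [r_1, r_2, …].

ranges = [3.4164, 1.7090, 1.5322]

beam 1: φ=-45°, α=195°
  direction (-0.9659, -0.2588); cell (4,2); t to first gridline: x 0.3106, y 1.8546 (then +1.0353 / +3.8637)
    (3,2) via x @ 0.3106
    (2,2) via x @ 1.3459
    (2,1) via y @ 1.8546
    (1,1) via x @ 2.3811
    (0,1) via x @ 3.4164  # hit
  → r_1 = 3.4164
beam 2: φ=0°, α=240°
  direction (-0.5000, -0.8660); cell (4,2); t to first gridline: x 0.6000, y 0.5543 (then +2.0000 / +1.1547)
    (4,1) via y @ 0.5543
    (3,1) via x @ 0.6000
    (3,0) via y @ 1.7090  # hit
  → r_2 = 1.7090
beam 3: φ=45°, α=285°
  direction (0.2588, -0.9659); cell (4,2); t to first gridline: x 2.7046, y 0.4969 (then +3.8637 / +1.0353)
    (4,1) via y @ 0.4969
    (4,0) via y @ 1.5322  # hit
  → r_3 = 1.5322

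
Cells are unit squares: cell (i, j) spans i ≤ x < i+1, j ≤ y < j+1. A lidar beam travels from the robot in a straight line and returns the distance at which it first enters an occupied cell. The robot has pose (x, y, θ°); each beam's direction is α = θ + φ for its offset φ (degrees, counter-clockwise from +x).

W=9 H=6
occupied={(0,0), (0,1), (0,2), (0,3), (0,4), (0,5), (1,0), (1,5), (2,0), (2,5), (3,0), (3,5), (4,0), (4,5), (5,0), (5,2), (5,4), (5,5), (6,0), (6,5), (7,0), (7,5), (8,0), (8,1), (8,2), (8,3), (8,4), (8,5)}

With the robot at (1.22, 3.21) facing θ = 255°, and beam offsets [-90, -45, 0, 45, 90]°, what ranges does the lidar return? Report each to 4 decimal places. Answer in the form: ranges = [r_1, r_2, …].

ranges = [0.2278, 0.2540, 0.8500, 2.5519, 3.9133]

beam 1: φ=-90°, α=165°
  cosα=-0.9659 sinα=0.2588 | (1,3) | tMaxX 0.2278 tMaxY 3.0523 | tΔX 1.0353 tΔY 3.8637
    t=0.2278 [x] (0,3) — stop
  → r_1 = 0.2278
beam 2: φ=-45°, α=210°
  cosα=-0.8660 sinα=-0.5000 | (1,3) | tMaxX 0.2540 tMaxY 0.4200 | tΔX 1.1547 tΔY 2.0000
    t=0.2540 [x] (0,3) — stop
  → r_2 = 0.2540
beam 3: φ=0°, α=255°
  cosα=-0.2588 sinα=-0.9659 | (1,3) | tMaxX 0.8500 tMaxY 0.2174 | tΔX 3.8637 tΔY 1.0353
    t=0.2174 [y] (1,2)
    t=0.8500 [x] (0,2) — stop
  → r_3 = 0.8500
beam 4: φ=45°, α=300°
  cosα=0.5000 sinα=-0.8660 | (1,3) | tMaxX 1.5600 tMaxY 0.2425 | tΔX 2.0000 tΔY 1.1547
    t=0.2425 [y] (1,2)
    t=1.3972 [y] (1,1)
    t=1.5600 [x] (2,1)
    t=2.5519 [y] (2,0) — stop
  → r_4 = 2.5519
beam 5: φ=90°, α=345°
  cosα=0.9659 sinα=-0.2588 | (1,3) | tMaxX 0.8075 tMaxY 0.8114 | tΔX 1.0353 tΔY 3.8637
    t=0.8075 [x] (2,3)
    t=0.8114 [y] (2,2)
    t=1.8428 [x] (3,2)
    t=2.8781 [x] (4,2)
    t=3.9133 [x] (5,2) — stop
  → r_5 = 3.9133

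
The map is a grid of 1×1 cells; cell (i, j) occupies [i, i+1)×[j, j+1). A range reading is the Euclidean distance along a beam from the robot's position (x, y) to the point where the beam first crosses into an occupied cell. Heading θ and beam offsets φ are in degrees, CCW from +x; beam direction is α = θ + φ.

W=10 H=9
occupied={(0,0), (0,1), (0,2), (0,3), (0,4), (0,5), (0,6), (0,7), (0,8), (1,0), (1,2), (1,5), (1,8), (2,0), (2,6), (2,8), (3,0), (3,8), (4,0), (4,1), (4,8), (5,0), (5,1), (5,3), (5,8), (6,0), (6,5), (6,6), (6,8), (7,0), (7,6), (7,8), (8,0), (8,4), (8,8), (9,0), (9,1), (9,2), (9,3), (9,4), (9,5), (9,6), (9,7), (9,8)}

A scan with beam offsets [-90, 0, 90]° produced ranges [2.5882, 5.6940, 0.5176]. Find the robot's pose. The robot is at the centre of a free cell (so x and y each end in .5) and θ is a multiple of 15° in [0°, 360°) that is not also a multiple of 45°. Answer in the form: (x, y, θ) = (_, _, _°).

(x, y, θ) = (2.5, 5.5, 345°)

Candidates: 46 free-cell centres × 16 headings = 736 poses. Raycast each; keep the one whose scan matches to 4 dp.
  (7.5, 7.5, 210°): beam 1 = 0.5774 ≠ 2.5882 ✗
  (5.5, 2.5, 330°): beam 1 = 0.5774 ≠ 2.5882 ✗
  (2.5, 3.5, 60°): beam 1 = 3.0000 ≠ 2.5882 ✗
  …
  (2.5, 5.5, 345°): r_1=2.5882, r_2=5.6940, r_3=0.5176 — all match ✓
Unique over the lattice → pose = (2.5, 5.5, 345°).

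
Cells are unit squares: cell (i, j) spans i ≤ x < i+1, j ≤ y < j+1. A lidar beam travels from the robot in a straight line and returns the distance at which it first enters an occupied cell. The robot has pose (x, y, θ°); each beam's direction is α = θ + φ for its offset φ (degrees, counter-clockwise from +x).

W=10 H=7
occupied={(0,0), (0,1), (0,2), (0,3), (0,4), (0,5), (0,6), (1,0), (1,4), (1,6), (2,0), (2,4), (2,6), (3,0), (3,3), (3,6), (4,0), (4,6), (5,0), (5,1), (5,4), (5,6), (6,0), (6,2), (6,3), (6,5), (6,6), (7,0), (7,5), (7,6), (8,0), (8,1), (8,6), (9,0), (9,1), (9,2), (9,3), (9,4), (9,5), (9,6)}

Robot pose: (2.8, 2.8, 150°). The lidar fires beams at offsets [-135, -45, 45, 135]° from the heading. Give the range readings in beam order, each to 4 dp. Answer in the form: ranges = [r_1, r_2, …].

beam 1: φ=-135°, α=15°
  dir = (cos 15°, sin 15°) = (0.9659, 0.2588); from cell (2,2)
  next x-line at t=0.2071, next y-line at t=0.7727; Δt_x=1.0353, Δt_y=3.8637
    x: enter (3,2) at t=0.2071
    y: enter (3,3) at t=0.7727 ← occupied
  → r_1 = 0.7727
beam 2: φ=-45°, α=105°
  dir = (cos 105°, sin 105°) = (-0.2588, 0.9659); from cell (2,2)
  next x-line at t=3.0910, next y-line at t=0.2071; Δt_x=3.8637, Δt_y=1.0353
    y: enter (2,3) at t=0.2071
    y: enter (2,4) at t=1.2423 ← occupied
  → r_2 = 1.2423
beam 3: φ=45°, α=195°
  dir = (cos 195°, sin 195°) = (-0.9659, -0.2588); from cell (2,2)
  next x-line at t=0.8282, next y-line at t=3.0910; Δt_x=1.0353, Δt_y=3.8637
    x: enter (1,2) at t=0.8282
    x: enter (0,2) at t=1.8635 ← occupied
  → r_3 = 1.8635
beam 4: φ=135°, α=285°
  dir = (cos 285°, sin 285°) = (0.2588, -0.9659); from cell (2,2)
  next x-line at t=0.7727, next y-line at t=0.8282; Δt_x=3.8637, Δt_y=1.0353
    x: enter (3,2) at t=0.7727
    y: enter (3,1) at t=0.8282
    y: enter (3,0) at t=1.8635 ← occupied
  → r_4 = 1.8635

ranges = [0.7727, 1.2423, 1.8635, 1.8635]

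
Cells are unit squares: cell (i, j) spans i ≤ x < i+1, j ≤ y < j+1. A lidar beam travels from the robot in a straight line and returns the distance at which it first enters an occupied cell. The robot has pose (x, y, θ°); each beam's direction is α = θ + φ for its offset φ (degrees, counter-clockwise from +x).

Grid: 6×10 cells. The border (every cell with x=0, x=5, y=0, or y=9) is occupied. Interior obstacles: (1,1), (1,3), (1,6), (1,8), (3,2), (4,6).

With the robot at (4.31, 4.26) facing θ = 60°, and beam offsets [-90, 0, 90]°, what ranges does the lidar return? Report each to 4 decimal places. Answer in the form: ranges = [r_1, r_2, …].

ranges = [0.7967, 1.3800, 3.4800]

beam 1: φ=-90°, α=330°
  cosα=0.8660 sinα=-0.5000 | (4,4) | tMaxX 0.7967 tMaxY 0.5200 | tΔX 1.1547 tΔY 2.0000
    t=0.5200 [y] (4,3)
    t=0.7967 [x] (5,3) — stop
  → r_1 = 0.7967
beam 2: φ=0°, α=60°
  cosα=0.5000 sinα=0.8660 | (4,4) | tMaxX 1.3800 tMaxY 0.8545 | tΔX 2.0000 tΔY 1.1547
    t=0.8545 [y] (4,5)
    t=1.3800 [x] (5,5) — stop
  → r_2 = 1.3800
beam 3: φ=90°, α=150°
  cosα=-0.8660 sinα=0.5000 | (4,4) | tMaxX 0.3580 tMaxY 1.4800 | tΔX 1.1547 tΔY 2.0000
    t=0.3580 [x] (3,4)
    t=1.4800 [y] (3,5)
    t=1.5127 [x] (2,5)
    t=2.6674 [x] (1,5)
    t=3.4800 [y] (1,6) — stop
  → r_3 = 3.4800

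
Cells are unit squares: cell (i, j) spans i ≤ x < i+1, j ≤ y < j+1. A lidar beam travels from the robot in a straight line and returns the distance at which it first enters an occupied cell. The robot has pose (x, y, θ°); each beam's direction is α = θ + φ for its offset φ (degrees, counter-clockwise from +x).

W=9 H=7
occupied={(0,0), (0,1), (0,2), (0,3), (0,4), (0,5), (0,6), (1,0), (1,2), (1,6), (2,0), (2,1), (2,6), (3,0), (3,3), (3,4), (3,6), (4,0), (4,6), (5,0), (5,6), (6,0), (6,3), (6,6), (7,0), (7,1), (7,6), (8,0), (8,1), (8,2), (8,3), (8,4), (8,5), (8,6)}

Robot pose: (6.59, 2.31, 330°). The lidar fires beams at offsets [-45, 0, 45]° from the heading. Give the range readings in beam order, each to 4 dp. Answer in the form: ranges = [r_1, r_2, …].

ranges = [1.3562, 0.6200, 1.4597]

beam 1: φ=-45°, α=285°
  dir = (cos 285°, sin 285°) = (0.2588, -0.9659); from cell (6,2)
  next x-line at t=1.5841, next y-line at t=0.3209; Δt_x=3.8637, Δt_y=1.0353
    y: enter (6,1) at t=0.3209
    y: enter (6,0) at t=1.3562 ← occupied
  → r_1 = 1.3562
beam 2: φ=0°, α=330°
  dir = (cos 330°, sin 330°) = (0.8660, -0.5000); from cell (6,2)
  next x-line at t=0.4734, next y-line at t=0.6200; Δt_x=1.1547, Δt_y=2.0000
    x: enter (7,2) at t=0.4734
    y: enter (7,1) at t=0.6200 ← occupied
  → r_2 = 0.6200
beam 3: φ=45°, α=15°
  dir = (cos 15°, sin 15°) = (0.9659, 0.2588); from cell (6,2)
  next x-line at t=0.4245, next y-line at t=2.6660; Δt_x=1.0353, Δt_y=3.8637
    x: enter (7,2) at t=0.4245
    x: enter (8,2) at t=1.4597 ← occupied
  → r_3 = 1.4597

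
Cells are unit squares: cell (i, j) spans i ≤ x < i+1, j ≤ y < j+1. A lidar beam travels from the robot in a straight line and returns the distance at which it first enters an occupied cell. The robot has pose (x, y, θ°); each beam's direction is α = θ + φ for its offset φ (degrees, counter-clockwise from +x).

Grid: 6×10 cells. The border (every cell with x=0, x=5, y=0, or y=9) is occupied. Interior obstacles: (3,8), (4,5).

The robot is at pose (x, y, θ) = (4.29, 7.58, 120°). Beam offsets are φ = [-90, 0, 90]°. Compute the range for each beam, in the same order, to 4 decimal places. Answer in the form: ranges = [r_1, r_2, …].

ranges = [0.8198, 0.5800, 3.7990]

beam 1: φ=-90°, α=30°
  dir = (cos 30°, sin 30°) = (0.8660, 0.5000); from cell (4,7)
  next x-line at t=0.8198, next y-line at t=0.8400; Δt_x=1.1547, Δt_y=2.0000
    x: enter (5,7) at t=0.8198 ← occupied
  → r_1 = 0.8198
beam 2: φ=0°, α=120°
  dir = (cos 120°, sin 120°) = (-0.5000, 0.8660); from cell (4,7)
  next x-line at t=0.5800, next y-line at t=0.4850; Δt_x=2.0000, Δt_y=1.1547
    y: enter (4,8) at t=0.4850
    x: enter (3,8) at t=0.5800 ← occupied
  → r_2 = 0.5800
beam 3: φ=90°, α=210°
  dir = (cos 210°, sin 210°) = (-0.8660, -0.5000); from cell (4,7)
  next x-line at t=0.3349, next y-line at t=1.1600; Δt_x=1.1547, Δt_y=2.0000
    x: enter (3,7) at t=0.3349
    y: enter (3,6) at t=1.1600
    x: enter (2,6) at t=1.4896
    x: enter (1,6) at t=2.6443
    y: enter (1,5) at t=3.1600
    x: enter (0,5) at t=3.7990 ← occupied
  → r_3 = 3.7990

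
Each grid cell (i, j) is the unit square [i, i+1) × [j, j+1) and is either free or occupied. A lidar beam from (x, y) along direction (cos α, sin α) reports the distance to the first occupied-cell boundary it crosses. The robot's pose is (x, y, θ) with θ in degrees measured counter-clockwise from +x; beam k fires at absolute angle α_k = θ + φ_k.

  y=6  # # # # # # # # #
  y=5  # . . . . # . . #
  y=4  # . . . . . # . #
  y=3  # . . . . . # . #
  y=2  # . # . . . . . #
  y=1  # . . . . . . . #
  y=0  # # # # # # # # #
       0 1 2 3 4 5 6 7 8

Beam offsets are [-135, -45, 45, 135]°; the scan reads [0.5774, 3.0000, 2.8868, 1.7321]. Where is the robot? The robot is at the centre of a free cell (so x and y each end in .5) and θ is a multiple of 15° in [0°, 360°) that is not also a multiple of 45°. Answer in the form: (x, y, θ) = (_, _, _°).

(x, y, θ) = (2.5, 3.5, 75°)

The pose lattice has 31·16 = 496 candidates. Test each by forward raycasting.
  (3.5, 5.5, 345°): beam 1 = 2.8868 ≠ 0.5774 ✗
  (1.5, 4.5, 60°): beam 1 = 1.9319 ≠ 0.5774 ✗
  (6.5, 1.5, 330°): beam 1 = 1.9319 ≠ 0.5774 ✗
  (4.5, 1.5, 285°): beam 1 = 1.7321 ≠ 0.5774 ✗
  (5.5, 3.5, 75°): beam 1 = 2.8868 ≠ 0.5774 ✗
  …
  (2.5, 3.5, 75°): r_1=0.5774, r_2=3.0000, r_3=2.8868, r_4=1.7321 — all match ✓
Unique over the lattice → pose = (2.5, 3.5, 75°).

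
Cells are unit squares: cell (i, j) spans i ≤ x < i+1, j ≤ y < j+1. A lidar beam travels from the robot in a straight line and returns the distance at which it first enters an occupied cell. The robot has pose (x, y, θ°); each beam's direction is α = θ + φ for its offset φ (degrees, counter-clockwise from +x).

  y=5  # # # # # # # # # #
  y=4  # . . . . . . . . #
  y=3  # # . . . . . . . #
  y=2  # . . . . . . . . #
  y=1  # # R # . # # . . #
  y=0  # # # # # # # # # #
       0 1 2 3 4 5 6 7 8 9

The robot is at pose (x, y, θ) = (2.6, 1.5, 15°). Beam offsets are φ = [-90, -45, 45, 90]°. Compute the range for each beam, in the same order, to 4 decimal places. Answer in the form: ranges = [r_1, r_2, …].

ranges = [0.5176, 0.4619, 4.0415, 2.3182]

beam 1: φ=-90°, α=285°
  d=(0.2588,-0.9659)  start (2,1)  tX=1.5455 tY=0.5176  stride 1/|dx|=3.8637 1/|dy|=1.0353
    cross y-line → (2,0), t=0.5176 (wall)
  → r_1 = 0.5176
beam 2: φ=-45°, α=330°
  d=(0.8660,-0.5000)  start (2,1)  tX=0.4619 tY=1.0000  stride 1/|dx|=1.1547 1/|dy|=2.0000
    cross x-line → (3,1), t=0.4619 (wall)
  → r_2 = 0.4619
beam 3: φ=45°, α=60°
  d=(0.5000,0.8660)  start (2,1)  tX=0.8000 tY=0.5774  stride 1/|dx|=2.0000 1/|dy|=1.1547
    cross y-line → (2,2), t=0.5774
    cross x-line → (3,2), t=0.8000
    cross y-line → (3,3), t=1.7321
    cross x-line → (4,3), t=2.8000
    cross y-line → (4,4), t=2.8868
    cross y-line → (4,5), t=4.0415 (wall)
  → r_3 = 4.0415
beam 4: φ=90°, α=105°
  d=(-0.2588,0.9659)  start (2,1)  tX=2.3182 tY=0.5176  stride 1/|dx|=3.8637 1/|dy|=1.0353
    cross y-line → (2,2), t=0.5176
    cross y-line → (2,3), t=1.5529
    cross x-line → (1,3), t=2.3182 (wall)
  → r_4 = 2.3182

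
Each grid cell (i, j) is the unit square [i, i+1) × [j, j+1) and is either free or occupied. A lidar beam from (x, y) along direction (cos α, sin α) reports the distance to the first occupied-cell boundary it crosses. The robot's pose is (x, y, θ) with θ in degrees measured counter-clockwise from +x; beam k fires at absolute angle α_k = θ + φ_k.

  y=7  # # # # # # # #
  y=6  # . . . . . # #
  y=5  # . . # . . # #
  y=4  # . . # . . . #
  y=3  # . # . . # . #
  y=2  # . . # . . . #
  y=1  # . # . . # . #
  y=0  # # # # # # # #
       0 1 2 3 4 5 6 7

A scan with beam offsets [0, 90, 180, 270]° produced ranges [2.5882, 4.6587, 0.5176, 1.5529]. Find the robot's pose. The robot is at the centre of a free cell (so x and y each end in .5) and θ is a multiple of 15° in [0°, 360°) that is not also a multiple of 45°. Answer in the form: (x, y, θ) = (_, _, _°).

(x, y, θ) = (4.5, 2.5, 345°)

The pose lattice has 27·16 = 432 candidates. Test each by forward raycasting.
  (1.5, 6.5, 240°): beam 1 = 1.0000 ≠ 2.5882 ✗
  (3.5, 1.5, 240°): beam 1 = 0.5774 ≠ 2.5882 ✗
  (1.5, 1.5, 285°): beam 1 = 0.5176 ≠ 2.5882 ✗
  (6.5, 1.5, 255°): beam 1 = 0.5176 ≠ 2.5882 ✗
  …
  (4.5, 2.5, 345°): r_1=2.5882, r_2=4.6587, r_3=0.5176, r_4=1.5529 — all match ✓
Unique over the lattice → pose = (4.5, 2.5, 345°).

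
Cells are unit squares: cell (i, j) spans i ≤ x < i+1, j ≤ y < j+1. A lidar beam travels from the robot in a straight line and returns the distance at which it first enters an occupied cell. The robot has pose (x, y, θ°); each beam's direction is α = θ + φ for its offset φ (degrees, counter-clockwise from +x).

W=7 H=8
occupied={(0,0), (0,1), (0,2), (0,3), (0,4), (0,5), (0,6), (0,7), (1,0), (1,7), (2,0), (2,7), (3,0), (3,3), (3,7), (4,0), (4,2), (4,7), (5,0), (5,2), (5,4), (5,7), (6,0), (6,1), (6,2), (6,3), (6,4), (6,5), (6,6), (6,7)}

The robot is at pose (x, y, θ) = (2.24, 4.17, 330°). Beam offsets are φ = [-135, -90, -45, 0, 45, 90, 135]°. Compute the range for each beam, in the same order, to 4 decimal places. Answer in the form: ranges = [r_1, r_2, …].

beam 1: φ=-135°, α=195°
  direction (-0.9659, -0.2588); cell (2,4); t to first gridline: x 0.2485, y 0.6568 (then +1.0353 / +3.8637)
    (1,4) via x @ 0.2485
    (1,3) via y @ 0.6568
    (0,3) via x @ 1.2837  # hit
  → r_1 = 1.2837
beam 2: φ=-90°, α=240°
  direction (-0.5000, -0.8660); cell (2,4); t to first gridline: x 0.4800, y 0.1963 (then +2.0000 / +1.1547)
    (2,3) via y @ 0.1963
    (1,3) via x @ 0.4800
    (1,2) via y @ 1.3510
    (0,2) via x @ 2.4800  # hit
  → r_2 = 2.4800
beam 3: φ=-45°, α=285°
  direction (0.2588, -0.9659); cell (2,4); t to first gridline: x 2.9364, y 0.1760 (then +3.8637 / +1.0353)
    (2,3) via y @ 0.1760
    (2,2) via y @ 1.2113
    (2,1) via y @ 2.2465
    (3,1) via x @ 2.9364
    (3,0) via y @ 3.2818  # hit
  → r_3 = 3.2818
beam 4: φ=0°, α=330°
  direction (0.8660, -0.5000); cell (2,4); t to first gridline: x 0.8776, y 0.3400 (then +1.1547 / +2.0000)
    (2,3) via y @ 0.3400
    (3,3) via x @ 0.8776  # hit
  → r_4 = 0.8776
beam 5: φ=45°, α=15°
  direction (0.9659, 0.2588); cell (2,4); t to first gridline: x 0.7868, y 3.2069 (then +1.0353 / +3.8637)
    (3,4) via x @ 0.7868
    (4,4) via x @ 1.8221
    (5,4) via x @ 2.8574  # hit
  → r_5 = 2.8574
beam 6: φ=90°, α=60°
  direction (0.5000, 0.8660); cell (2,4); t to first gridline: x 1.5200, y 0.9584 (then +2.0000 / +1.1547)
    (2,5) via y @ 0.9584
    (3,5) via x @ 1.5200
    (3,6) via y @ 2.1131
    (3,7) via y @ 3.2678  # hit
  → r_6 = 3.2678
beam 7: φ=135°, α=105°
  direction (-0.2588, 0.9659); cell (2,4); t to first gridline: x 0.9273, y 0.8593 (then +3.8637 / +1.0353)
    (2,5) via y @ 0.8593
    (1,5) via x @ 0.9273
    (1,6) via y @ 1.8946
    (1,7) via y @ 2.9298  # hit
  → r_7 = 2.9298

ranges = [1.2837, 2.4800, 3.2818, 0.8776, 2.8574, 3.2678, 2.9298]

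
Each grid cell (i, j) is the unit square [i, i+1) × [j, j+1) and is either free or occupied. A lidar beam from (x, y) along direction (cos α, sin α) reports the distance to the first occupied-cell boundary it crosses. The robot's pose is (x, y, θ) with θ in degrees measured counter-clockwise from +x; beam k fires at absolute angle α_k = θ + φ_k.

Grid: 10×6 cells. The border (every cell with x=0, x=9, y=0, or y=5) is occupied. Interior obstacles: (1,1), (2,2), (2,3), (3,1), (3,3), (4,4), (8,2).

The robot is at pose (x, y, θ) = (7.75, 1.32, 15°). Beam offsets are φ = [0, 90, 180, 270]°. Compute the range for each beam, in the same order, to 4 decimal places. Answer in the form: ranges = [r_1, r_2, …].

ranges = [1.2941, 3.8098, 1.2364, 0.3313]

beam 1: φ=0°, α=15°
  dir = (cos 15°, sin 15°) = (0.9659, 0.2588); from cell (7,1)
  next x-line at t=0.2588, next y-line at t=2.6273; Δt_x=1.0353, Δt_y=3.8637
    x: enter (8,1) at t=0.2588
    x: enter (9,1) at t=1.2941 ← occupied
  → r_1 = 1.2941
beam 2: φ=90°, α=105°
  dir = (cos 105°, sin 105°) = (-0.2588, 0.9659); from cell (7,1)
  next x-line at t=2.8978, next y-line at t=0.7040; Δt_x=3.8637, Δt_y=1.0353
    y: enter (7,2) at t=0.7040
    y: enter (7,3) at t=1.7393
    y: enter (7,4) at t=2.7745
    x: enter (6,4) at t=2.8978
    y: enter (6,5) at t=3.8098 ← occupied
  → r_2 = 3.8098
beam 3: φ=180°, α=195°
  dir = (cos 195°, sin 195°) = (-0.9659, -0.2588); from cell (7,1)
  next x-line at t=0.7765, next y-line at t=1.2364; Δt_x=1.0353, Δt_y=3.8637
    x: enter (6,1) at t=0.7765
    y: enter (6,0) at t=1.2364 ← occupied
  → r_3 = 1.2364
beam 4: φ=270°, α=285°
  dir = (cos 285°, sin 285°) = (0.2588, -0.9659); from cell (7,1)
  next x-line at t=0.9659, next y-line at t=0.3313; Δt_x=3.8637, Δt_y=1.0353
    y: enter (7,0) at t=0.3313 ← occupied
  → r_4 = 0.3313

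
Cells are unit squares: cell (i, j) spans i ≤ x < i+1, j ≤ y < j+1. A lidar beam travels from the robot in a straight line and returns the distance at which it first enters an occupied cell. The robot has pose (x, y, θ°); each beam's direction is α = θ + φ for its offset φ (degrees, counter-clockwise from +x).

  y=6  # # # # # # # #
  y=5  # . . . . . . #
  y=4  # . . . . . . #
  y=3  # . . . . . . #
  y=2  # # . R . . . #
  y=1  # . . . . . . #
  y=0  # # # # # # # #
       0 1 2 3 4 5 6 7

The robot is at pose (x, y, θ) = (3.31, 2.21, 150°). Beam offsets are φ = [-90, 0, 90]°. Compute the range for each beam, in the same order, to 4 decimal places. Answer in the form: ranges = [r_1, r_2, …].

ranges = [4.3763, 1.5127, 1.3972]

beam 1: φ=-90°, α=60°
  d=(0.5000,0.8660)  start (3,2)  tX=1.3800 tY=0.9122  stride 1/|dx|=2.0000 1/|dy|=1.1547
    cross y-line → (3,3), t=0.9122
    cross x-line → (4,3), t=1.3800
    cross y-line → (4,4), t=2.0669
    cross y-line → (4,5), t=3.2216
    cross x-line → (5,5), t=3.3800
    cross y-line → (5,6), t=4.3763 (wall)
  → r_1 = 4.3763
beam 2: φ=0°, α=150°
  d=(-0.8660,0.5000)  start (3,2)  tX=0.3580 tY=1.5800  stride 1/|dx|=1.1547 1/|dy|=2.0000
    cross x-line → (2,2), t=0.3580
    cross x-line → (1,2), t=1.5127 (wall)
  → r_2 = 1.5127
beam 3: φ=90°, α=240°
  d=(-0.5000,-0.8660)  start (3,2)  tX=0.6200 tY=0.2425  stride 1/|dx|=2.0000 1/|dy|=1.1547
    cross y-line → (3,1), t=0.2425
    cross x-line → (2,1), t=0.6200
    cross y-line → (2,0), t=1.3972 (wall)
  → r_3 = 1.3972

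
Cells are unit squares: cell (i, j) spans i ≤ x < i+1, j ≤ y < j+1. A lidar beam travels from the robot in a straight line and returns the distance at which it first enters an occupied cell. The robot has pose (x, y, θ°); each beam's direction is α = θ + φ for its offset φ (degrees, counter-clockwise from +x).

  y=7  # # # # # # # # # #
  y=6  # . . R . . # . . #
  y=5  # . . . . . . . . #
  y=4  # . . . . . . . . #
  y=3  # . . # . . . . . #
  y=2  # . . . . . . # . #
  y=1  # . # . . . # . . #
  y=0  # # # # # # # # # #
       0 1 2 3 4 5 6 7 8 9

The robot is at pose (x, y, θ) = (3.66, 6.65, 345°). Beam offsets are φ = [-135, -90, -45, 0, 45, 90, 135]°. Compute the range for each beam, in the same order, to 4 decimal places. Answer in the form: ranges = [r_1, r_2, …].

ranges = [3.0715, 4.8140, 5.3694, 2.4225, 0.7000, 0.3623, 0.4041]

beam 1: φ=-135°, α=210°
  direction (-0.8660, -0.5000); cell (3,6); t to first gridline: x 0.7621, y 1.3000 (then +1.1547 / +2.0000)
    (2,6) via x @ 0.7621
    (2,5) via y @ 1.3000
    (1,5) via x @ 1.9168
    (0,5) via x @ 3.0715  # hit
  → r_1 = 3.0715
beam 2: φ=-90°, α=255°
  direction (-0.2588, -0.9659); cell (3,6); t to first gridline: x 2.5500, y 0.6729 (then +3.8637 / +1.0353)
    (3,5) via y @ 0.6729
    (3,4) via y @ 1.7082
    (2,4) via x @ 2.5500
    (2,3) via y @ 2.7435
    (2,2) via y @ 3.7788
    (2,1) via y @ 4.8140  # hit
  → r_2 = 4.8140
beam 3: φ=-45°, α=300°
  direction (0.5000, -0.8660); cell (3,6); t to first gridline: x 0.6800, y 0.7506 (then +2.0000 / +1.1547)
    (4,6) via x @ 0.6800
    (4,5) via y @ 0.7506
    (4,4) via y @ 1.9053
    (5,4) via x @ 2.6800
    (5,3) via y @ 3.0600
    (5,2) via y @ 4.2147
    (6,2) via x @ 4.6800
    (6,1) via y @ 5.3694  # hit
  → r_3 = 5.3694
beam 4: φ=0°, α=345°
  direction (0.9659, -0.2588); cell (3,6); t to first gridline: x 0.3520, y 2.5114 (then +1.0353 / +3.8637)
    (4,6) via x @ 0.3520
    (5,6) via x @ 1.3873
    (6,6) via x @ 2.4225  # hit
  → r_4 = 2.4225
beam 5: φ=45°, α=30°
  direction (0.8660, 0.5000); cell (3,6); t to first gridline: x 0.3926, y 0.7000 (then +1.1547 / +2.0000)
    (4,6) via x @ 0.3926
    (4,7) via y @ 0.7000  # hit
  → r_5 = 0.7000
beam 6: φ=90°, α=75°
  direction (0.2588, 0.9659); cell (3,6); t to first gridline: x 1.3137, y 0.3623 (then +3.8637 / +1.0353)
    (3,7) via y @ 0.3623  # hit
  → r_6 = 0.3623
beam 7: φ=135°, α=120°
  direction (-0.5000, 0.8660); cell (3,6); t to first gridline: x 1.3200, y 0.4041 (then +2.0000 / +1.1547)
    (3,7) via y @ 0.4041  # hit
  → r_7 = 0.4041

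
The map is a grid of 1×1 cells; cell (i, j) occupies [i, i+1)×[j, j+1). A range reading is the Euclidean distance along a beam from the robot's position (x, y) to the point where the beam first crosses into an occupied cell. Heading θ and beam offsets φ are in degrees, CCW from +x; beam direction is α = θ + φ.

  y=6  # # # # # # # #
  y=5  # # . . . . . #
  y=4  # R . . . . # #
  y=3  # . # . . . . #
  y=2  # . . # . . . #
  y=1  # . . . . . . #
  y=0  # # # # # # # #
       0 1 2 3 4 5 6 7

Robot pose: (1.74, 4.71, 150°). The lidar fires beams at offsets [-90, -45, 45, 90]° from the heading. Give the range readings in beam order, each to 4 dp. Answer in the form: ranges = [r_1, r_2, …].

beam 1: φ=-90°, α=60°
  d=(0.5000,0.8660)  start (1,4)  tX=0.5200 tY=0.3349  stride 1/|dx|=2.0000 1/|dy|=1.1547
    cross y-line → (1,5), t=0.3349 (wall)
  → r_1 = 0.3349
beam 2: φ=-45°, α=105°
  d=(-0.2588,0.9659)  start (1,4)  tX=2.8591 tY=0.3002  stride 1/|dx|=3.8637 1/|dy|=1.0353
    cross y-line → (1,5), t=0.3002 (wall)
  → r_2 = 0.3002
beam 3: φ=45°, α=195°
  d=(-0.9659,-0.2588)  start (1,4)  tX=0.7661 tY=2.7432  stride 1/|dx|=1.0353 1/|dy|=3.8637
    cross x-line → (0,4), t=0.7661 (wall)
  → r_3 = 0.7661
beam 4: φ=90°, α=240°
  d=(-0.5000,-0.8660)  start (1,4)  tX=1.4800 tY=0.8198  stride 1/|dx|=2.0000 1/|dy|=1.1547
    cross y-line → (1,3), t=0.8198
    cross x-line → (0,3), t=1.4800 (wall)
  → r_4 = 1.4800

ranges = [0.3349, 0.3002, 0.7661, 1.4800]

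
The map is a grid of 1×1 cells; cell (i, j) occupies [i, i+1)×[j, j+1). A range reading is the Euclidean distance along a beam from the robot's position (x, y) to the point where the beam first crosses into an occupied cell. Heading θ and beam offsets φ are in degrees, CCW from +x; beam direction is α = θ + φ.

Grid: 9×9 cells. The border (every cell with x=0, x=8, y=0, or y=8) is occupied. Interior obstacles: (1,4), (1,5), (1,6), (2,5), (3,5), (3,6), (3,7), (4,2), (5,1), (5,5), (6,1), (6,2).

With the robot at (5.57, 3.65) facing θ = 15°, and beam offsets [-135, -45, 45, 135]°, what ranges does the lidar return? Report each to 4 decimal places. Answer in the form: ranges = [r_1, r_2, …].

beam 1: φ=-135°, α=240°
  cosα=-0.5000 sinα=-0.8660 | (5,3) | tMaxX 1.1400 tMaxY 0.7506 | tΔX 2.0000 tΔY 1.1547
    t=0.7506 [y] (5,2)
    t=1.1400 [x] (4,2) — stop
  → r_1 = 1.1400
beam 2: φ=-45°, α=330°
  cosα=0.8660 sinα=-0.5000 | (5,3) | tMaxX 0.4965 tMaxY 1.3000 | tΔX 1.1547 tΔY 2.0000
    t=0.4965 [x] (6,3)
    t=1.3000 [y] (6,2) — stop
  → r_2 = 1.3000
beam 3: φ=45°, α=60°
  cosα=0.5000 sinα=0.8660 | (5,3) | tMaxX 0.8600 tMaxY 0.4041 | tΔX 2.0000 tΔY 1.1547
    t=0.4041 [y] (5,4)
    t=0.8600 [x] (6,4)
    t=1.5588 [y] (6,5)
    t=2.7135 [y] (6,6)
    t=2.8600 [x] (7,6)
    t=3.8682 [y] (7,7)
    t=4.8600 [x] (8,7) — stop
  → r_3 = 4.8600
beam 4: φ=135°, α=150°
  cosα=-0.8660 sinα=0.5000 | (5,3) | tMaxX 0.6582 tMaxY 0.7000 | tΔX 1.1547 tΔY 2.0000
    t=0.6582 [x] (4,3)
    t=0.7000 [y] (4,4)
    t=1.8129 [x] (3,4)
    t=2.7000 [y] (3,5) — stop
  → r_4 = 2.7000

ranges = [1.1400, 1.3000, 4.8600, 2.7000]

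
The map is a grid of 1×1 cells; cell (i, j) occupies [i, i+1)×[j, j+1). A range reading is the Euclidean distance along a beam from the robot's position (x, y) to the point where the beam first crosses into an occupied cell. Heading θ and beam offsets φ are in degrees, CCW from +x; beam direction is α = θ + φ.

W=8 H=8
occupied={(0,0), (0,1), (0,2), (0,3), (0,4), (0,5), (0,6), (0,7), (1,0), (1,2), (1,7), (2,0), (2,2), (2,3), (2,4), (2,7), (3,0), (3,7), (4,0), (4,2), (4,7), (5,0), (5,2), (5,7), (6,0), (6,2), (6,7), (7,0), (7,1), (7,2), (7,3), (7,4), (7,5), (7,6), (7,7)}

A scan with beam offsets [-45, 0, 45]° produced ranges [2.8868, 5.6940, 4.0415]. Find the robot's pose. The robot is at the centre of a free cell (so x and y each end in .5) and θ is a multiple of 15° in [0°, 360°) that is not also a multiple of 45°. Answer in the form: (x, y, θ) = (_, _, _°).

(x, y, θ) = (6.5, 4.5, 165°)

Enumerate (i+0.5, j+0.5, θ) over the 29 free cells and 16 admissible headings. For each, cast all 3 beams and compare to the given ranges.
  (4.5, 6.5, 240°): beam 1 = 3.6235 ≠ 2.8868 ✗
  (1.5, 6.5, 165°): beam 1 = 0.5774 ≠ 2.8868 ✗
  (1.5, 6.5, 285°): beam 1 = 1.0000 ≠ 2.8868 ✗
  (1.5, 3.5, 15°): beam 1 = 0.5774 ≠ 2.8868 ✗
  …
  (6.5, 4.5, 165°): r_1=2.8868, r_2=5.6940, r_3=4.0415 — all match ✓
No second candidate reproduces the full scan.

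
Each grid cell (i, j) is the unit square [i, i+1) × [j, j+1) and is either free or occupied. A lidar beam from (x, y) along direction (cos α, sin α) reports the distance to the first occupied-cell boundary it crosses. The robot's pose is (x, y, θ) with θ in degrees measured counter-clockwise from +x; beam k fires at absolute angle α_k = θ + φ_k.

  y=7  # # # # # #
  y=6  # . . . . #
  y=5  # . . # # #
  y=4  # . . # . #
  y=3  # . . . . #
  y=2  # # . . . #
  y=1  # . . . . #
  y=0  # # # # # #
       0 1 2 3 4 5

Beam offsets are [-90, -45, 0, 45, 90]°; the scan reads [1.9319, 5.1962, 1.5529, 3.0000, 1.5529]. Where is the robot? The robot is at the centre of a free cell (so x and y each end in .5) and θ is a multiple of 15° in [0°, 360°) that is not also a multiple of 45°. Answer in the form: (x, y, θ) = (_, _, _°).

(x, y, θ) = (1.5, 5.5, 345°)

The pose lattice has 20·16 = 320 candidates. Test each by forward raycasting.
  (3.5, 1.5, 60°): beam 1 = 1.0000 ≠ 1.9319 ✗
  (2.5, 2.5, 105°): beam 1 = 2.5882 ≠ 1.9319 ✗
  (1.5, 1.5, 255°): beam 1 = 0.5176 ≠ 1.9319 ✗
  …
  (1.5, 5.5, 345°): r_1=1.9319, r_2=5.1962, r_3=1.5529, r_4=3.0000, r_5=1.5529 — all match ✓
Unique over the lattice → pose = (1.5, 5.5, 345°).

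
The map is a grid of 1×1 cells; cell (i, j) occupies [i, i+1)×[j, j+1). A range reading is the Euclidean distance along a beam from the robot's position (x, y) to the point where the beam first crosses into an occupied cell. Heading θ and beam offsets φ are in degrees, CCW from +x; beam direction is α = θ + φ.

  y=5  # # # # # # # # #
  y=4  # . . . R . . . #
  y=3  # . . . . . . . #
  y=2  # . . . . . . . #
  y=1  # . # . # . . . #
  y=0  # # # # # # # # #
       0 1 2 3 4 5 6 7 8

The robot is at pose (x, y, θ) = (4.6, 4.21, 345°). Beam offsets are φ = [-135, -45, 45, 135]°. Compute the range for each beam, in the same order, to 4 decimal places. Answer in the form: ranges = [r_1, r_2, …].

beam 1: φ=-135°, α=210°
  direction (-0.8660, -0.5000); cell (4,4); t to first gridline: x 0.6928, y 0.4200 (then +1.1547 / +2.0000)
    (4,3) via y @ 0.4200
    (3,3) via x @ 0.6928
    (2,3) via x @ 1.8475
    (2,2) via y @ 2.4200
    (1,2) via x @ 3.0022
    (0,2) via x @ 4.1569  # hit
  → r_1 = 4.1569
beam 2: φ=-45°, α=300°
  direction (0.5000, -0.8660); cell (4,4); t to first gridline: x 0.8000, y 0.2425 (then +2.0000 / +1.1547)
    (4,3) via y @ 0.2425
    (5,3) via x @ 0.8000
    (5,2) via y @ 1.3972
    (5,1) via y @ 2.5519
    (6,1) via x @ 2.8000
    (6,0) via y @ 3.7066  # hit
  → r_2 = 3.7066
beam 3: φ=45°, α=30°
  direction (0.8660, 0.5000); cell (4,4); t to first gridline: x 0.4619, y 1.5800 (then +1.1547 / +2.0000)
    (5,4) via x @ 0.4619
    (5,5) via y @ 1.5800  # hit
  → r_3 = 1.5800
beam 4: φ=135°, α=120°
  direction (-0.5000, 0.8660); cell (4,4); t to first gridline: x 1.2000, y 0.9122 (then +2.0000 / +1.1547)
    (4,5) via y @ 0.9122  # hit
  → r_4 = 0.9122

ranges = [4.1569, 3.7066, 1.5800, 0.9122]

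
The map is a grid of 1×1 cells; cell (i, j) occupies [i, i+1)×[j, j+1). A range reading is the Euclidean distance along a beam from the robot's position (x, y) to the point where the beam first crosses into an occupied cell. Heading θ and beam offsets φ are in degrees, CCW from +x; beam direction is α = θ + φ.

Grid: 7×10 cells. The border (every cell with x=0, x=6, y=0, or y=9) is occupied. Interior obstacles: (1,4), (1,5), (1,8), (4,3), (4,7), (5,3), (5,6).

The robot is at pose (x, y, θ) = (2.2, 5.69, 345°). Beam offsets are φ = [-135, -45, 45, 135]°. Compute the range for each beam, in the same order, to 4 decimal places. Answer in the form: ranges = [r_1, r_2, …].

ranges = [0.2309, 5.4155, 2.6200, 2.4000]

beam 1: φ=-135°, α=210°
  direction (-0.8660, -0.5000); cell (2,5); t to first gridline: x 0.2309, y 1.3800 (then +1.1547 / +2.0000)
    (1,5) via x @ 0.2309  # hit
  → r_1 = 0.2309
beam 2: φ=-45°, α=300°
  direction (0.5000, -0.8660); cell (2,5); t to first gridline: x 1.6000, y 0.7967 (then +2.0000 / +1.1547)
    (2,4) via y @ 0.7967
    (3,4) via x @ 1.6000
    (3,3) via y @ 1.9514
    (3,2) via y @ 3.1061
    (4,2) via x @ 3.6000
    (4,1) via y @ 4.2608
    (4,0) via y @ 5.4155  # hit
  → r_2 = 5.4155
beam 3: φ=45°, α=30°
  direction (0.8660, 0.5000); cell (2,5); t to first gridline: x 0.9238, y 0.6200 (then +1.1547 / +2.0000)
    (2,6) via y @ 0.6200
    (3,6) via x @ 0.9238
    (4,6) via x @ 2.0785
    (4,7) via y @ 2.6200  # hit
  → r_3 = 2.6200
beam 4: φ=135°, α=120°
  direction (-0.5000, 0.8660); cell (2,5); t to first gridline: x 0.4000, y 0.3580 (then +2.0000 / +1.1547)
    (2,6) via y @ 0.3580
    (1,6) via x @ 0.4000
    (1,7) via y @ 1.5127
    (0,7) via x @ 2.4000  # hit
  → r_4 = 2.4000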